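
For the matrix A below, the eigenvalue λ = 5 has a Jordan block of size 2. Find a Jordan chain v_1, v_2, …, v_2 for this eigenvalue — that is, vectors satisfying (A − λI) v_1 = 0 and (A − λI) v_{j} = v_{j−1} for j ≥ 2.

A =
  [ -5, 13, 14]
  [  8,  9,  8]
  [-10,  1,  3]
A Jordan chain for λ = 5 of length 2:
v_1 = (3, 12, -9)ᵀ
v_2 = (1, 1, 0)ᵀ

Let N = A − (5)·I. We want v_2 with N^2 v_2 = 0 but N^1 v_2 ≠ 0; then v_{j-1} := N · v_j for j = 2, …, 2.

Pick v_2 = (1, 1, 0)ᵀ.
Then v_1 = N · v_2 = (3, 12, -9)ᵀ.

Sanity check: (A − (5)·I) v_1 = (0, 0, 0)ᵀ = 0. ✓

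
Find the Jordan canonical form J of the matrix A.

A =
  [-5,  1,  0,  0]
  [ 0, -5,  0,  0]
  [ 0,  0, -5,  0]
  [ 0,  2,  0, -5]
J_2(-5) ⊕ J_1(-5) ⊕ J_1(-5)

The characteristic polynomial is
  det(x·I − A) = x^4 + 20*x^3 + 150*x^2 + 500*x + 625 = (x + 5)^4

Eigenvalues and multiplicities (the geometric multiplicity of λ is n − rank(A − λI), which equals the number of Jordan blocks for λ):
  λ = -5: algebraic multiplicity = 4, geometric multiplicity = 3

Determining the block sizes for each eigenvalue:
  λ = -5: 3 blocks summing to 4 forces exactly one block of size 2 and the rest size 1 → block sizes [2, 1, 1]

Assembling the blocks gives a Jordan form
J =
  [-5,  1,  0,  0]
  [ 0, -5,  0,  0]
  [ 0,  0, -5,  0]
  [ 0,  0,  0, -5]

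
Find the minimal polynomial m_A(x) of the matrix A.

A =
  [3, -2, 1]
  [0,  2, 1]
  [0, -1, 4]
x^3 - 9*x^2 + 27*x - 27

The characteristic polynomial is χ_A(x) = (x - 3)^3, so the eigenvalues are known. The minimal polynomial is
  m_A(x) = Π_λ (x − λ)^{k_λ}
where k_λ is the size of the *largest* Jordan block for λ (equivalently, the smallest k with (A − λI)^k v = 0 for every generalised eigenvector v of λ).

  λ = 3: largest Jordan block has size 3, contributing (x − 3)^3

So m_A(x) = (x - 3)^3 = x^3 - 9*x^2 + 27*x - 27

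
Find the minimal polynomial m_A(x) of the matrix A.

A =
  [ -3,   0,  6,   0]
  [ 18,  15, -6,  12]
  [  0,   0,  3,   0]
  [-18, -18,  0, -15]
x^2 - 9

The characteristic polynomial is χ_A(x) = (x - 3)^2*(x + 3)^2, so the eigenvalues are known. The minimal polynomial is
  m_A(x) = Π_λ (x − λ)^{k_λ}
where k_λ is the size of the *largest* Jordan block for λ (equivalently, the smallest k with (A − λI)^k v = 0 for every generalised eigenvector v of λ).

  λ = -3: largest Jordan block has size 1, contributing (x + 3)
  λ = 3: largest Jordan block has size 1, contributing (x − 3)

So m_A(x) = (x - 3)*(x + 3) = x^2 - 9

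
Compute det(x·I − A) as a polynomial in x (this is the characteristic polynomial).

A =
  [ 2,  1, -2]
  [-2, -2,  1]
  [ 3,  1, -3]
x^3 + 3*x^2 + 3*x + 1

Expanding det(x·I − A) (e.g. by cofactor expansion or by noting that A is similar to its Jordan form J, which has the same characteristic polynomial as A) gives
  χ_A(x) = x^3 + 3*x^2 + 3*x + 1
which factors as (x + 1)^3. The eigenvalues (with algebraic multiplicities) are λ = -1 with multiplicity 3.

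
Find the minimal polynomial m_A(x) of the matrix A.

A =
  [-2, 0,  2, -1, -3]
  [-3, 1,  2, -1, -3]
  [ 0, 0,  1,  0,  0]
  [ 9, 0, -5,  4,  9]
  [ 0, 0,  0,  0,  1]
x^3 - 3*x^2 + 3*x - 1

The characteristic polynomial is χ_A(x) = (x - 1)^5, so the eigenvalues are known. The minimal polynomial is
  m_A(x) = Π_λ (x − λ)^{k_λ}
where k_λ is the size of the *largest* Jordan block for λ (equivalently, the smallest k with (A − λI)^k v = 0 for every generalised eigenvector v of λ).

  λ = 1: largest Jordan block has size 3, contributing (x − 1)^3

So m_A(x) = (x - 1)^3 = x^3 - 3*x^2 + 3*x - 1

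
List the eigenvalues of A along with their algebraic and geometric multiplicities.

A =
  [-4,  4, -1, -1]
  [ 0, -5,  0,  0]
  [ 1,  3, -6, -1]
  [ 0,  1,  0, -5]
λ = -5: alg = 4, geom = 2

Step 1 — factor the characteristic polynomial to read off the algebraic multiplicities:
  χ_A(x) = (x + 5)^4

Step 2 — compute geometric multiplicities via the rank-nullity identity g(λ) = n − rank(A − λI):
  rank(A − (-5)·I) = 2, so dim ker(A − (-5)·I) = n − 2 = 2

Summary:
  λ = -5: algebraic multiplicity = 4, geometric multiplicity = 2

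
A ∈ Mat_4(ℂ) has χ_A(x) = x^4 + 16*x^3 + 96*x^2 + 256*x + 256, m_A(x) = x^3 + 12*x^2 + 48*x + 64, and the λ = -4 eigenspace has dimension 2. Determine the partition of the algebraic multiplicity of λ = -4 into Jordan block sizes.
Block sizes for λ = -4: [3, 1]

Step 1 — from the characteristic polynomial, algebraic multiplicity of λ = -4 is 4. From dim ker(A − (-4)·I) = 2, there are exactly 2 Jordan blocks for λ = -4.
Step 2 — from the minimal polynomial, the factor (x + 4)^3 tells us the largest block for λ = -4 has size 3.
Step 3 — with total size 4, 2 blocks, and largest block 3, the block sizes (in nonincreasing order) are [3, 1].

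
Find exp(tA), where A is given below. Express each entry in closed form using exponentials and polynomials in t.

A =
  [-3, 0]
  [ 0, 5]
e^{tA} =
  [exp(-3*t), 0]
  [0, exp(5*t)]

Strategy: write A = P · J · P⁻¹ where J is a Jordan canonical form, so e^{tA} = P · e^{tJ} · P⁻¹, and e^{tJ} can be computed block-by-block.

A has Jordan form
J =
  [-3, 0]
  [ 0, 5]
(up to reordering of blocks).

Per-block formulas:
  For a 1×1 block at λ = -3: exp(t · [-3]) = [e^(-3t)].
  For a 1×1 block at λ = 5: exp(t · [5]) = [e^(5t)].

After assembling e^{tJ} and conjugating by P, we get:

e^{tA} =
  [exp(-3*t), 0]
  [0, exp(5*t)]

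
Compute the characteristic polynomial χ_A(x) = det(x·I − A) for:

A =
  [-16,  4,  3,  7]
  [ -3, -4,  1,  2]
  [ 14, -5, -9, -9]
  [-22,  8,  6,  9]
x^4 + 20*x^3 + 150*x^2 + 500*x + 625

Expanding det(x·I − A) (e.g. by cofactor expansion or by noting that A is similar to its Jordan form J, which has the same characteristic polynomial as A) gives
  χ_A(x) = x^4 + 20*x^3 + 150*x^2 + 500*x + 625
which factors as (x + 5)^4. The eigenvalues (with algebraic multiplicities) are λ = -5 with multiplicity 4.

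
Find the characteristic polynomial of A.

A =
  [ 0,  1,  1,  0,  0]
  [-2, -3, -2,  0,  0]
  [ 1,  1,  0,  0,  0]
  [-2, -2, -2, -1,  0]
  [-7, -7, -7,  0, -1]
x^5 + 5*x^4 + 10*x^3 + 10*x^2 + 5*x + 1

Expanding det(x·I − A) (e.g. by cofactor expansion or by noting that A is similar to its Jordan form J, which has the same characteristic polynomial as A) gives
  χ_A(x) = x^5 + 5*x^4 + 10*x^3 + 10*x^2 + 5*x + 1
which factors as (x + 1)^5. The eigenvalues (with algebraic multiplicities) are λ = -1 with multiplicity 5.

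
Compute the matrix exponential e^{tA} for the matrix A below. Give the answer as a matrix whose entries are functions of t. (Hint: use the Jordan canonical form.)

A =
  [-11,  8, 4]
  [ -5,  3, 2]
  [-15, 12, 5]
e^{tA} =
  [-10*t*exp(-t) + exp(-t), 8*t*exp(-t), 4*t*exp(-t)]
  [-5*t*exp(-t), 4*t*exp(-t) + exp(-t), 2*t*exp(-t)]
  [-15*t*exp(-t), 12*t*exp(-t), 6*t*exp(-t) + exp(-t)]

Strategy: write A = P · J · P⁻¹ where J is a Jordan canonical form, so e^{tA} = P · e^{tJ} · P⁻¹, and e^{tJ} can be computed block-by-block.

A has Jordan form
J =
  [-1,  1,  0]
  [ 0, -1,  0]
  [ 0,  0, -1]
(up to reordering of blocks).

Per-block formulas:
  For a 2×2 Jordan block J_2(-1): exp(t · J_2(-1)) = e^(-1t)·(I + t·N), where N is the 2×2 nilpotent shift.
  For a 1×1 block at λ = -1: exp(t · [-1]) = [e^(-1t)].

After assembling e^{tJ} and conjugating by P, we get:

e^{tA} =
  [-10*t*exp(-t) + exp(-t), 8*t*exp(-t), 4*t*exp(-t)]
  [-5*t*exp(-t), 4*t*exp(-t) + exp(-t), 2*t*exp(-t)]
  [-15*t*exp(-t), 12*t*exp(-t), 6*t*exp(-t) + exp(-t)]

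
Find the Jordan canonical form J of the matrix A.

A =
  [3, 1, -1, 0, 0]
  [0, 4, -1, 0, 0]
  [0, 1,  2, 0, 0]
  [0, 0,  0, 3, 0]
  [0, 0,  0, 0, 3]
J_2(3) ⊕ J_1(3) ⊕ J_1(3) ⊕ J_1(3)

The characteristic polynomial is
  det(x·I − A) = x^5 - 15*x^4 + 90*x^3 - 270*x^2 + 405*x - 243 = (x - 3)^5

Eigenvalues and multiplicities (the geometric multiplicity of λ is n − rank(A − λI), which equals the number of Jordan blocks for λ):
  λ = 3: algebraic multiplicity = 5, geometric multiplicity = 4

Determining the block sizes for each eigenvalue:
  λ = 3: 4 blocks summing to 5 forces exactly one block of size 2 and the rest size 1 → block sizes [2, 1, 1, 1]

Assembling the blocks gives a Jordan form
J =
  [3, 1, 0, 0, 0]
  [0, 3, 0, 0, 0]
  [0, 0, 3, 0, 0]
  [0, 0, 0, 3, 0]
  [0, 0, 0, 0, 3]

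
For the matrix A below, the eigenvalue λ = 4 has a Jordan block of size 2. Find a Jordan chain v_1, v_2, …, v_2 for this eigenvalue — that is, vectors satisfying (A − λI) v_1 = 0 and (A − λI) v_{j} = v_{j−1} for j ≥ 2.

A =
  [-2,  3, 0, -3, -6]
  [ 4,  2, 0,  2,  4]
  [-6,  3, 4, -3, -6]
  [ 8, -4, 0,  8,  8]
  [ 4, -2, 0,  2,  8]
A Jordan chain for λ = 4 of length 2:
v_1 = (-6, 4, -6, 8, 4)ᵀ
v_2 = (1, 0, 0, 0, 0)ᵀ

Let N = A − (4)·I. We want v_2 with N^2 v_2 = 0 but N^1 v_2 ≠ 0; then v_{j-1} := N · v_j for j = 2, …, 2.

Pick v_2 = (1, 0, 0, 0, 0)ᵀ.
Then v_1 = N · v_2 = (-6, 4, -6, 8, 4)ᵀ.

Sanity check: (A − (4)·I) v_1 = (0, 0, 0, 0, 0)ᵀ = 0. ✓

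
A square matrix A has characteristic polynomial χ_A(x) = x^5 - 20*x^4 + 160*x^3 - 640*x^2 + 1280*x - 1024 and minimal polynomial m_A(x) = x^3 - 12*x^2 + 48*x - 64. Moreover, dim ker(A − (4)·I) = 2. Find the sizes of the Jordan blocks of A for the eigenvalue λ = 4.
Block sizes for λ = 4: [3, 2]

Step 1 — from the characteristic polynomial, algebraic multiplicity of λ = 4 is 5. From dim ker(A − (4)·I) = 2, there are exactly 2 Jordan blocks for λ = 4.
Step 2 — from the minimal polynomial, the factor (x − 4)^3 tells us the largest block for λ = 4 has size 3.
Step 3 — with total size 5, 2 blocks, and largest block 3, the block sizes (in nonincreasing order) are [3, 2].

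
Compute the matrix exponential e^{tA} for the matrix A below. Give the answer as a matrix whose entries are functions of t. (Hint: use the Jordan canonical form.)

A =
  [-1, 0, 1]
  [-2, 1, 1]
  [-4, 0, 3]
e^{tA} =
  [-2*t*exp(t) + exp(t), 0, t*exp(t)]
  [-2*t*exp(t), exp(t), t*exp(t)]
  [-4*t*exp(t), 0, 2*t*exp(t) + exp(t)]

Strategy: write A = P · J · P⁻¹ where J is a Jordan canonical form, so e^{tA} = P · e^{tJ} · P⁻¹, and e^{tJ} can be computed block-by-block.

A has Jordan form
J =
  [1, 1, 0]
  [0, 1, 0]
  [0, 0, 1]
(up to reordering of blocks).

Per-block formulas:
  For a 2×2 Jordan block J_2(1): exp(t · J_2(1)) = e^(1t)·(I + t·N), where N is the 2×2 nilpotent shift.
  For a 1×1 block at λ = 1: exp(t · [1]) = [e^(1t)].

After assembling e^{tJ} and conjugating by P, we get:

e^{tA} =
  [-2*t*exp(t) + exp(t), 0, t*exp(t)]
  [-2*t*exp(t), exp(t), t*exp(t)]
  [-4*t*exp(t), 0, 2*t*exp(t) + exp(t)]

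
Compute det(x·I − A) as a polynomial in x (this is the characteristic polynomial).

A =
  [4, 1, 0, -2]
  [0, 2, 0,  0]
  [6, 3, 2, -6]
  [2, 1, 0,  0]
x^4 - 8*x^3 + 24*x^2 - 32*x + 16

Expanding det(x·I − A) (e.g. by cofactor expansion or by noting that A is similar to its Jordan form J, which has the same characteristic polynomial as A) gives
  χ_A(x) = x^4 - 8*x^3 + 24*x^2 - 32*x + 16
which factors as (x - 2)^4. The eigenvalues (with algebraic multiplicities) are λ = 2 with multiplicity 4.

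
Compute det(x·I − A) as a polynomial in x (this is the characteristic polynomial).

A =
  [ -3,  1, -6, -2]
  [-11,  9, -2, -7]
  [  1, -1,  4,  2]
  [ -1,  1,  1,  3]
x^4 - 13*x^3 + 45*x^2 + 25*x - 250

Expanding det(x·I − A) (e.g. by cofactor expansion or by noting that A is similar to its Jordan form J, which has the same characteristic polynomial as A) gives
  χ_A(x) = x^4 - 13*x^3 + 45*x^2 + 25*x - 250
which factors as (x - 5)^3*(x + 2). The eigenvalues (with algebraic multiplicities) are λ = -2 with multiplicity 1, λ = 5 with multiplicity 3.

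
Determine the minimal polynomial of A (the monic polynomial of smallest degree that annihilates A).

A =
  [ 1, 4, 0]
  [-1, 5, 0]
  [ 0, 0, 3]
x^2 - 6*x + 9

The characteristic polynomial is χ_A(x) = (x - 3)^3, so the eigenvalues are known. The minimal polynomial is
  m_A(x) = Π_λ (x − λ)^{k_λ}
where k_λ is the size of the *largest* Jordan block for λ (equivalently, the smallest k with (A − λI)^k v = 0 for every generalised eigenvector v of λ).

  λ = 3: largest Jordan block has size 2, contributing (x − 3)^2

So m_A(x) = (x - 3)^2 = x^2 - 6*x + 9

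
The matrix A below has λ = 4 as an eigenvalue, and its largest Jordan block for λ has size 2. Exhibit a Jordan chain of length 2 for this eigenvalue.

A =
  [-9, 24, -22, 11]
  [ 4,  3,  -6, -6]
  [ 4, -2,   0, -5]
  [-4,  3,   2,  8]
A Jordan chain for λ = 4 of length 2:
v_1 = (-2, -2, -1, 0)ᵀ
v_2 = (1, 0, 0, 1)ᵀ

Let N = A − (4)·I. We want v_2 with N^2 v_2 = 0 but N^1 v_2 ≠ 0; then v_{j-1} := N · v_j for j = 2, …, 2.

Pick v_2 = (1, 0, 0, 1)ᵀ.
Then v_1 = N · v_2 = (-2, -2, -1, 0)ᵀ.

Sanity check: (A − (4)·I) v_1 = (0, 0, 0, 0)ᵀ = 0. ✓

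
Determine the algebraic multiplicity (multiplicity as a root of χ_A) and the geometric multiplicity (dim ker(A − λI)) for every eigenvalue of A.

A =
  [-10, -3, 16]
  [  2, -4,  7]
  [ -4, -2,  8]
λ = -2: alg = 3, geom = 1

Step 1 — factor the characteristic polynomial to read off the algebraic multiplicities:
  χ_A(x) = (x + 2)^3

Step 2 — compute geometric multiplicities via the rank-nullity identity g(λ) = n − rank(A − λI):
  rank(A − (-2)·I) = 2, so dim ker(A − (-2)·I) = n − 2 = 1

Summary:
  λ = -2: algebraic multiplicity = 3, geometric multiplicity = 1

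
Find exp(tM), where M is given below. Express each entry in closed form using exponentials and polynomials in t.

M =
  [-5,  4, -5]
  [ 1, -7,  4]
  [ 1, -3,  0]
e^{tM} =
  [-t*exp(-4*t) + exp(-4*t), -t^2*exp(-4*t)/2 + 4*t*exp(-4*t), t^2*exp(-4*t)/2 - 5*t*exp(-4*t)]
  [t*exp(-4*t), t^2*exp(-4*t)/2 - 3*t*exp(-4*t) + exp(-4*t), -t^2*exp(-4*t)/2 + 4*t*exp(-4*t)]
  [t*exp(-4*t), t^2*exp(-4*t)/2 - 3*t*exp(-4*t), -t^2*exp(-4*t)/2 + 4*t*exp(-4*t) + exp(-4*t)]

Strategy: write M = P · J · P⁻¹ where J is a Jordan canonical form, so e^{tM} = P · e^{tJ} · P⁻¹, and e^{tJ} can be computed block-by-block.

M has Jordan form
J =
  [-4,  1,  0]
  [ 0, -4,  1]
  [ 0,  0, -4]
(up to reordering of blocks).

Per-block formulas:
  For a 3×3 Jordan block J_3(-4): exp(t · J_3(-4)) = e^(-4t)·(I + t·N + (t^2/2)·N^2), where N is the 3×3 nilpotent shift.

After assembling e^{tJ} and conjugating by P, we get:

e^{tM} =
  [-t*exp(-4*t) + exp(-4*t), -t^2*exp(-4*t)/2 + 4*t*exp(-4*t), t^2*exp(-4*t)/2 - 5*t*exp(-4*t)]
  [t*exp(-4*t), t^2*exp(-4*t)/2 - 3*t*exp(-4*t) + exp(-4*t), -t^2*exp(-4*t)/2 + 4*t*exp(-4*t)]
  [t*exp(-4*t), t^2*exp(-4*t)/2 - 3*t*exp(-4*t), -t^2*exp(-4*t)/2 + 4*t*exp(-4*t) + exp(-4*t)]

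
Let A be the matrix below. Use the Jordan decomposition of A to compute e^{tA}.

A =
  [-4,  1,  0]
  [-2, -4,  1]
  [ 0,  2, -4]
e^{tA} =
  [-t^2*exp(-4*t) + exp(-4*t), t*exp(-4*t), t^2*exp(-4*t)/2]
  [-2*t*exp(-4*t), exp(-4*t), t*exp(-4*t)]
  [-2*t^2*exp(-4*t), 2*t*exp(-4*t), t^2*exp(-4*t) + exp(-4*t)]

Strategy: write A = P · J · P⁻¹ where J is a Jordan canonical form, so e^{tA} = P · e^{tJ} · P⁻¹, and e^{tJ} can be computed block-by-block.

A has Jordan form
J =
  [-4,  1,  0]
  [ 0, -4,  1]
  [ 0,  0, -4]
(up to reordering of blocks).

Per-block formulas:
  For a 3×3 Jordan block J_3(-4): exp(t · J_3(-4)) = e^(-4t)·(I + t·N + (t^2/2)·N^2), where N is the 3×3 nilpotent shift.

After assembling e^{tJ} and conjugating by P, we get:

e^{tA} =
  [-t^2*exp(-4*t) + exp(-4*t), t*exp(-4*t), t^2*exp(-4*t)/2]
  [-2*t*exp(-4*t), exp(-4*t), t*exp(-4*t)]
  [-2*t^2*exp(-4*t), 2*t*exp(-4*t), t^2*exp(-4*t) + exp(-4*t)]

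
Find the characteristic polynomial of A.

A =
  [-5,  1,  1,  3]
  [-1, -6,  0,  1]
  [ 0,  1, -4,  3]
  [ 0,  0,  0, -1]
x^4 + 16*x^3 + 90*x^2 + 200*x + 125

Expanding det(x·I − A) (e.g. by cofactor expansion or by noting that A is similar to its Jordan form J, which has the same characteristic polynomial as A) gives
  χ_A(x) = x^4 + 16*x^3 + 90*x^2 + 200*x + 125
which factors as (x + 1)*(x + 5)^3. The eigenvalues (with algebraic multiplicities) are λ = -5 with multiplicity 3, λ = -1 with multiplicity 1.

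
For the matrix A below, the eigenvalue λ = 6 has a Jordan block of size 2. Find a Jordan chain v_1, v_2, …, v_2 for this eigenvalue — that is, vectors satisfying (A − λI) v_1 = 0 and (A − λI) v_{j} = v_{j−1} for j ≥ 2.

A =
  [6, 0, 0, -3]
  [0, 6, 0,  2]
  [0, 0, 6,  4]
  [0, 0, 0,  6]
A Jordan chain for λ = 6 of length 2:
v_1 = (-3, 2, 4, 0)ᵀ
v_2 = (0, 0, 0, 1)ᵀ

Let N = A − (6)·I. We want v_2 with N^2 v_2 = 0 but N^1 v_2 ≠ 0; then v_{j-1} := N · v_j for j = 2, …, 2.

Pick v_2 = (0, 0, 0, 1)ᵀ.
Then v_1 = N · v_2 = (-3, 2, 4, 0)ᵀ.

Sanity check: (A − (6)·I) v_1 = (0, 0, 0, 0)ᵀ = 0. ✓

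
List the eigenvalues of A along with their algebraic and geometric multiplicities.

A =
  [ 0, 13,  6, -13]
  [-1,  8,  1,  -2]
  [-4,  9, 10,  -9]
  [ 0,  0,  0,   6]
λ = 6: alg = 4, geom = 2

Step 1 — factor the characteristic polynomial to read off the algebraic multiplicities:
  χ_A(x) = (x - 6)^4

Step 2 — compute geometric multiplicities via the rank-nullity identity g(λ) = n − rank(A − λI):
  rank(A − (6)·I) = 2, so dim ker(A − (6)·I) = n − 2 = 2

Summary:
  λ = 6: algebraic multiplicity = 4, geometric multiplicity = 2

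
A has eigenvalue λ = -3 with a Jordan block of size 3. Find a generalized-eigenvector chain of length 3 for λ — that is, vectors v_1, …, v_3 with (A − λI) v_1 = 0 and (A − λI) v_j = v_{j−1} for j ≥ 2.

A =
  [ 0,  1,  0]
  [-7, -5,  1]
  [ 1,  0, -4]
A Jordan chain for λ = -3 of length 3:
v_1 = (2, -6, 2)ᵀ
v_2 = (3, -7, 1)ᵀ
v_3 = (1, 0, 0)ᵀ

Let N = A − (-3)·I. We want v_3 with N^3 v_3 = 0 but N^2 v_3 ≠ 0; then v_{j-1} := N · v_j for j = 3, …, 2.

Pick v_3 = (1, 0, 0)ᵀ.
Then v_2 = N · v_3 = (3, -7, 1)ᵀ.
Then v_1 = N · v_2 = (2, -6, 2)ᵀ.

Sanity check: (A − (-3)·I) v_1 = (0, 0, 0)ᵀ = 0. ✓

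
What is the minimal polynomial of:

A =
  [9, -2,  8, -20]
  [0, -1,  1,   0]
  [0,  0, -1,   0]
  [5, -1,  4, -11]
x^3 + 3*x^2 + 3*x + 1

The characteristic polynomial is χ_A(x) = (x + 1)^4, so the eigenvalues are known. The minimal polynomial is
  m_A(x) = Π_λ (x − λ)^{k_λ}
where k_λ is the size of the *largest* Jordan block for λ (equivalently, the smallest k with (A − λI)^k v = 0 for every generalised eigenvector v of λ).

  λ = -1: largest Jordan block has size 3, contributing (x + 1)^3

So m_A(x) = (x + 1)^3 = x^3 + 3*x^2 + 3*x + 1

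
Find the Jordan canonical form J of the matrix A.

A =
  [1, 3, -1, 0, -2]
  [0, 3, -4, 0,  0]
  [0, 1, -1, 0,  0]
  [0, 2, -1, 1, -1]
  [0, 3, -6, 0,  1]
J_3(1) ⊕ J_2(1)

The characteristic polynomial is
  det(x·I − A) = x^5 - 5*x^4 + 10*x^3 - 10*x^2 + 5*x - 1 = (x - 1)^5

Eigenvalues and multiplicities (the geometric multiplicity of λ is n − rank(A − λI), which equals the number of Jordan blocks for λ):
  λ = 1: algebraic multiplicity = 5, geometric multiplicity = 2

Determining the block sizes for each eigenvalue:
  λ = 1: with am = 5 and gm = 2, the partition is not yet determined (e.g. several partitions of 5 into 2 parts exist). Let N = A − (1)·I. Computing rank(N^1) = 3, rank(N^2) = 1, rank(N^3) = 0; the number of blocks of size ≥ j is rank(N^{j−1}) − rank(N^j), giving [2, 2, 1]. So we have 1 block(s) of size 3, 1 block(s) of size 2 → block sizes [3, 2]

Assembling the blocks gives a Jordan form
J =
  [1, 1, 0, 0, 0]
  [0, 1, 1, 0, 0]
  [0, 0, 1, 0, 0]
  [0, 0, 0, 1, 1]
  [0, 0, 0, 0, 1]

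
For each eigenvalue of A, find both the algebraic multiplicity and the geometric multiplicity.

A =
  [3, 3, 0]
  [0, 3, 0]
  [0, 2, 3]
λ = 3: alg = 3, geom = 2

Step 1 — factor the characteristic polynomial to read off the algebraic multiplicities:
  χ_A(x) = (x - 3)^3

Step 2 — compute geometric multiplicities via the rank-nullity identity g(λ) = n − rank(A − λI):
  rank(A − (3)·I) = 1, so dim ker(A − (3)·I) = n − 1 = 2

Summary:
  λ = 3: algebraic multiplicity = 3, geometric multiplicity = 2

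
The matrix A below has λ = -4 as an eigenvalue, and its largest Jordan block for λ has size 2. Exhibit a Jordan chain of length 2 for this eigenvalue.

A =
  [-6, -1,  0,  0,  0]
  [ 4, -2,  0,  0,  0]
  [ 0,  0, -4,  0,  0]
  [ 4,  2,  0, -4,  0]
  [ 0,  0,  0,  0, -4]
A Jordan chain for λ = -4 of length 2:
v_1 = (-2, 4, 0, 4, 0)ᵀ
v_2 = (1, 0, 0, 0, 0)ᵀ

Let N = A − (-4)·I. We want v_2 with N^2 v_2 = 0 but N^1 v_2 ≠ 0; then v_{j-1} := N · v_j for j = 2, …, 2.

Pick v_2 = (1, 0, 0, 0, 0)ᵀ.
Then v_1 = N · v_2 = (-2, 4, 0, 4, 0)ᵀ.

Sanity check: (A − (-4)·I) v_1 = (0, 0, 0, 0, 0)ᵀ = 0. ✓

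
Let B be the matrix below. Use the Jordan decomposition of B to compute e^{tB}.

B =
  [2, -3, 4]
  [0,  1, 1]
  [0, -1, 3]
e^{tB} =
  [exp(2*t), -t^2*exp(2*t)/2 - 3*t*exp(2*t), t^2*exp(2*t)/2 + 4*t*exp(2*t)]
  [0, -t*exp(2*t) + exp(2*t), t*exp(2*t)]
  [0, -t*exp(2*t), t*exp(2*t) + exp(2*t)]

Strategy: write B = P · J · P⁻¹ where J is a Jordan canonical form, so e^{tB} = P · e^{tJ} · P⁻¹, and e^{tJ} can be computed block-by-block.

B has Jordan form
J =
  [2, 1, 0]
  [0, 2, 1]
  [0, 0, 2]
(up to reordering of blocks).

Per-block formulas:
  For a 3×3 Jordan block J_3(2): exp(t · J_3(2)) = e^(2t)·(I + t·N + (t^2/2)·N^2), where N is the 3×3 nilpotent shift.

After assembling e^{tJ} and conjugating by P, we get:

e^{tB} =
  [exp(2*t), -t^2*exp(2*t)/2 - 3*t*exp(2*t), t^2*exp(2*t)/2 + 4*t*exp(2*t)]
  [0, -t*exp(2*t) + exp(2*t), t*exp(2*t)]
  [0, -t*exp(2*t), t*exp(2*t) + exp(2*t)]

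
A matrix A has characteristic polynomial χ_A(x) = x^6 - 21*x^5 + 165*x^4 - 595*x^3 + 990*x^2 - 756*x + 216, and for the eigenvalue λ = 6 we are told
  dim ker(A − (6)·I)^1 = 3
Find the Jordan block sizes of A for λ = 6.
Block sizes for λ = 6: [1, 1, 1]

From the dimensions of kernels of powers, the number of Jordan blocks of size at least j is d_j − d_{j−1} where d_j = dim ker(N^j) (with d_0 = 0). Computing the differences gives [3].
The number of blocks of size exactly k is (#blocks of size ≥ k) − (#blocks of size ≥ k + 1), so the partition is: 3 block(s) of size 1.
In nonincreasing order the block sizes are [1, 1, 1].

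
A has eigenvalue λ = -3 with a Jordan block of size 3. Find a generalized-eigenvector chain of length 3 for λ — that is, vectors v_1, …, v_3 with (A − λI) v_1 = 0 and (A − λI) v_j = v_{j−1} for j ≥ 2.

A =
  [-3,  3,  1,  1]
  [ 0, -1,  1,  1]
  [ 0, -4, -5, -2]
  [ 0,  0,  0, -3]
A Jordan chain for λ = -3 of length 3:
v_1 = (2, 0, 0, 0)ᵀ
v_2 = (3, 2, -4, 0)ᵀ
v_3 = (0, 1, 0, 0)ᵀ

Let N = A − (-3)·I. We want v_3 with N^3 v_3 = 0 but N^2 v_3 ≠ 0; then v_{j-1} := N · v_j for j = 3, …, 2.

Pick v_3 = (0, 1, 0, 0)ᵀ.
Then v_2 = N · v_3 = (3, 2, -4, 0)ᵀ.
Then v_1 = N · v_2 = (2, 0, 0, 0)ᵀ.

Sanity check: (A − (-3)·I) v_1 = (0, 0, 0, 0)ᵀ = 0. ✓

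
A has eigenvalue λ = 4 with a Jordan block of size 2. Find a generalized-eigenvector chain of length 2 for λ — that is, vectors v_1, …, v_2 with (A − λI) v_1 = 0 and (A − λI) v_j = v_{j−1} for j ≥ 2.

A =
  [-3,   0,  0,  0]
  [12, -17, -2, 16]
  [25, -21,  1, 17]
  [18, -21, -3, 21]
A Jordan chain for λ = 4 of length 2:
v_1 = (0, -2, -3, -3)ᵀ
v_2 = (0, 0, 1, 0)ᵀ

Let N = A − (4)·I. We want v_2 with N^2 v_2 = 0 but N^1 v_2 ≠ 0; then v_{j-1} := N · v_j for j = 2, …, 2.

Pick v_2 = (0, 0, 1, 0)ᵀ.
Then v_1 = N · v_2 = (0, -2, -3, -3)ᵀ.

Sanity check: (A − (4)·I) v_1 = (0, 0, 0, 0)ᵀ = 0. ✓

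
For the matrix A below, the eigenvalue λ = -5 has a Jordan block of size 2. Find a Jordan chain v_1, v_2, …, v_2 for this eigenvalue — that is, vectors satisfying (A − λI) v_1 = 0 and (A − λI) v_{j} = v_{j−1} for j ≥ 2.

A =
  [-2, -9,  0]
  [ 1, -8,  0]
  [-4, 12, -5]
A Jordan chain for λ = -5 of length 2:
v_1 = (3, 1, -4)ᵀ
v_2 = (1, 0, 0)ᵀ

Let N = A − (-5)·I. We want v_2 with N^2 v_2 = 0 but N^1 v_2 ≠ 0; then v_{j-1} := N · v_j for j = 2, …, 2.

Pick v_2 = (1, 0, 0)ᵀ.
Then v_1 = N · v_2 = (3, 1, -4)ᵀ.

Sanity check: (A − (-5)·I) v_1 = (0, 0, 0)ᵀ = 0. ✓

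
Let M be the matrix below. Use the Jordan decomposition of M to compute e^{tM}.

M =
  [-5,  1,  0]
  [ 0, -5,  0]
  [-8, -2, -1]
e^{tM} =
  [exp(-5*t), t*exp(-5*t), 0]
  [0, exp(-5*t), 0]
  [-2*exp(-t) + 2*exp(-5*t), 2*t*exp(-5*t) - exp(-t) + exp(-5*t), exp(-t)]

Strategy: write M = P · J · P⁻¹ where J is a Jordan canonical form, so e^{tM} = P · e^{tJ} · P⁻¹, and e^{tJ} can be computed block-by-block.

M has Jordan form
J =
  [-5,  1,  0]
  [ 0, -5,  0]
  [ 0,  0, -1]
(up to reordering of blocks).

Per-block formulas:
  For a 2×2 Jordan block J_2(-5): exp(t · J_2(-5)) = e^(-5t)·(I + t·N), where N is the 2×2 nilpotent shift.
  For a 1×1 block at λ = -1: exp(t · [-1]) = [e^(-1t)].

After assembling e^{tJ} and conjugating by P, we get:

e^{tM} =
  [exp(-5*t), t*exp(-5*t), 0]
  [0, exp(-5*t), 0]
  [-2*exp(-t) + 2*exp(-5*t), 2*t*exp(-5*t) - exp(-t) + exp(-5*t), exp(-t)]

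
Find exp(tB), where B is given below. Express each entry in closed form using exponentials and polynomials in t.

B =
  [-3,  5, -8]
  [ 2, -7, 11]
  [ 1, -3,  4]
e^{tB} =
  [3*t^2*exp(-2*t)/2 - t*exp(-2*t) + exp(-2*t), -3*t^2*exp(-2*t) + 5*t*exp(-2*t), 15*t^2*exp(-2*t)/2 - 8*t*exp(-2*t)]
  [-t^2*exp(-2*t)/2 + 2*t*exp(-2*t), t^2*exp(-2*t) - 5*t*exp(-2*t) + exp(-2*t), -5*t^2*exp(-2*t)/2 + 11*t*exp(-2*t)]
  [-t^2*exp(-2*t)/2 + t*exp(-2*t), t^2*exp(-2*t) - 3*t*exp(-2*t), -5*t^2*exp(-2*t)/2 + 6*t*exp(-2*t) + exp(-2*t)]

Strategy: write B = P · J · P⁻¹ where J is a Jordan canonical form, so e^{tB} = P · e^{tJ} · P⁻¹, and e^{tJ} can be computed block-by-block.

B has Jordan form
J =
  [-2,  1,  0]
  [ 0, -2,  1]
  [ 0,  0, -2]
(up to reordering of blocks).

Per-block formulas:
  For a 3×3 Jordan block J_3(-2): exp(t · J_3(-2)) = e^(-2t)·(I + t·N + (t^2/2)·N^2), where N is the 3×3 nilpotent shift.

After assembling e^{tJ} and conjugating by P, we get:

e^{tB} =
  [3*t^2*exp(-2*t)/2 - t*exp(-2*t) + exp(-2*t), -3*t^2*exp(-2*t) + 5*t*exp(-2*t), 15*t^2*exp(-2*t)/2 - 8*t*exp(-2*t)]
  [-t^2*exp(-2*t)/2 + 2*t*exp(-2*t), t^2*exp(-2*t) - 5*t*exp(-2*t) + exp(-2*t), -5*t^2*exp(-2*t)/2 + 11*t*exp(-2*t)]
  [-t^2*exp(-2*t)/2 + t*exp(-2*t), t^2*exp(-2*t) - 3*t*exp(-2*t), -5*t^2*exp(-2*t)/2 + 6*t*exp(-2*t) + exp(-2*t)]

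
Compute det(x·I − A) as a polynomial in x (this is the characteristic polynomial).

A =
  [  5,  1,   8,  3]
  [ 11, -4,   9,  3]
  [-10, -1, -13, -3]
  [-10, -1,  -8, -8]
x^4 + 20*x^3 + 150*x^2 + 500*x + 625

Expanding det(x·I − A) (e.g. by cofactor expansion or by noting that A is similar to its Jordan form J, which has the same characteristic polynomial as A) gives
  χ_A(x) = x^4 + 20*x^3 + 150*x^2 + 500*x + 625
which factors as (x + 5)^4. The eigenvalues (with algebraic multiplicities) are λ = -5 with multiplicity 4.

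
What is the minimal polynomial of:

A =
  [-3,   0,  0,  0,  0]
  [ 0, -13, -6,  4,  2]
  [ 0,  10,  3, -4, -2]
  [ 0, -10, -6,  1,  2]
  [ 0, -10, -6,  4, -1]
x^2 + 4*x + 3

The characteristic polynomial is χ_A(x) = (x + 1)*(x + 3)^4, so the eigenvalues are known. The minimal polynomial is
  m_A(x) = Π_λ (x − λ)^{k_λ}
where k_λ is the size of the *largest* Jordan block for λ (equivalently, the smallest k with (A − λI)^k v = 0 for every generalised eigenvector v of λ).

  λ = -3: largest Jordan block has size 1, contributing (x + 3)
  λ = -1: largest Jordan block has size 1, contributing (x + 1)

So m_A(x) = (x + 1)*(x + 3) = x^2 + 4*x + 3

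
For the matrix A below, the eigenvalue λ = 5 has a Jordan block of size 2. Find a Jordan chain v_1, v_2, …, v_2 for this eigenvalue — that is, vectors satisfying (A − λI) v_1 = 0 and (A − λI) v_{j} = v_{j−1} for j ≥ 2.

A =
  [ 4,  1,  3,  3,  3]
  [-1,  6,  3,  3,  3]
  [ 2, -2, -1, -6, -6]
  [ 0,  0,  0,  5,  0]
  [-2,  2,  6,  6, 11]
A Jordan chain for λ = 5 of length 2:
v_1 = (-1, -1, 2, 0, -2)ᵀ
v_2 = (1, 0, 0, 0, 0)ᵀ

Let N = A − (5)·I. We want v_2 with N^2 v_2 = 0 but N^1 v_2 ≠ 0; then v_{j-1} := N · v_j for j = 2, …, 2.

Pick v_2 = (1, 0, 0, 0, 0)ᵀ.
Then v_1 = N · v_2 = (-1, -1, 2, 0, -2)ᵀ.

Sanity check: (A − (5)·I) v_1 = (0, 0, 0, 0, 0)ᵀ = 0. ✓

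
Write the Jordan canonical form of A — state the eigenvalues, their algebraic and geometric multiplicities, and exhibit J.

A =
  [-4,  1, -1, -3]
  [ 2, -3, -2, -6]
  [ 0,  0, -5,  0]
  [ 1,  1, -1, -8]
J_2(-5) ⊕ J_1(-5) ⊕ J_1(-5)

The characteristic polynomial is
  det(x·I − A) = x^4 + 20*x^3 + 150*x^2 + 500*x + 625 = (x + 5)^4

Eigenvalues and multiplicities (the geometric multiplicity of λ is n − rank(A − λI), which equals the number of Jordan blocks for λ):
  λ = -5: algebraic multiplicity = 4, geometric multiplicity = 3

Determining the block sizes for each eigenvalue:
  λ = -5: 3 blocks summing to 4 forces exactly one block of size 2 and the rest size 1 → block sizes [2, 1, 1]

Assembling the blocks gives a Jordan form
J =
  [-5,  1,  0,  0]
  [ 0, -5,  0,  0]
  [ 0,  0, -5,  0]
  [ 0,  0,  0, -5]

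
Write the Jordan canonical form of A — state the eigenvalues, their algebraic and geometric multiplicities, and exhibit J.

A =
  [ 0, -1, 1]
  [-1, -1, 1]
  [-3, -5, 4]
J_3(1)

The characteristic polynomial is
  det(x·I − A) = x^3 - 3*x^2 + 3*x - 1 = (x - 1)^3

Eigenvalues and multiplicities (the geometric multiplicity of λ is n − rank(A − λI), which equals the number of Jordan blocks for λ):
  λ = 1: algebraic multiplicity = 3, geometric multiplicity = 1

Determining the block sizes for each eigenvalue:
  λ = 1: one block (gm = 1), so the single block has size am = 3 → block sizes [3]

Assembling the blocks gives a Jordan form
J =
  [1, 1, 0]
  [0, 1, 1]
  [0, 0, 1]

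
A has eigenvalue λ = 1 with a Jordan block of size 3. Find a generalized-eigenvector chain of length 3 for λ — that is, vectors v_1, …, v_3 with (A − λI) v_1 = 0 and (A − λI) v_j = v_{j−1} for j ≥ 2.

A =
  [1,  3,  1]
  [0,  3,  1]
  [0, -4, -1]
A Jordan chain for λ = 1 of length 3:
v_1 = (2, 0, 0)ᵀ
v_2 = (3, 2, -4)ᵀ
v_3 = (0, 1, 0)ᵀ

Let N = A − (1)·I. We want v_3 with N^3 v_3 = 0 but N^2 v_3 ≠ 0; then v_{j-1} := N · v_j for j = 3, …, 2.

Pick v_3 = (0, 1, 0)ᵀ.
Then v_2 = N · v_3 = (3, 2, -4)ᵀ.
Then v_1 = N · v_2 = (2, 0, 0)ᵀ.

Sanity check: (A − (1)·I) v_1 = (0, 0, 0)ᵀ = 0. ✓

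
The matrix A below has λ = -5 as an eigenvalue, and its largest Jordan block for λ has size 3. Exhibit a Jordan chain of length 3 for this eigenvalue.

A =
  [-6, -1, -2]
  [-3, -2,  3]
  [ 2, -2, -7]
A Jordan chain for λ = -5 of length 3:
v_1 = (2, 6, -4)ᵀ
v_2 = (-1, 3, -2)ᵀ
v_3 = (0, 1, 0)ᵀ

Let N = A − (-5)·I. We want v_3 with N^3 v_3 = 0 but N^2 v_3 ≠ 0; then v_{j-1} := N · v_j for j = 3, …, 2.

Pick v_3 = (0, 1, 0)ᵀ.
Then v_2 = N · v_3 = (-1, 3, -2)ᵀ.
Then v_1 = N · v_2 = (2, 6, -4)ᵀ.

Sanity check: (A − (-5)·I) v_1 = (0, 0, 0)ᵀ = 0. ✓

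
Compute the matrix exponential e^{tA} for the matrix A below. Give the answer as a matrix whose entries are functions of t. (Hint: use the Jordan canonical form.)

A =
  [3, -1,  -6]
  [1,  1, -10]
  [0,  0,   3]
e^{tA} =
  [t*exp(2*t) + exp(2*t), -t*exp(2*t), -4*t*exp(2*t) - 2*exp(3*t) + 2*exp(2*t)]
  [t*exp(2*t), -t*exp(2*t) + exp(2*t), -4*t*exp(2*t) - 6*exp(3*t) + 6*exp(2*t)]
  [0, 0, exp(3*t)]

Strategy: write A = P · J · P⁻¹ where J is a Jordan canonical form, so e^{tA} = P · e^{tJ} · P⁻¹, and e^{tJ} can be computed block-by-block.

A has Jordan form
J =
  [2, 1, 0]
  [0, 2, 0]
  [0, 0, 3]
(up to reordering of blocks).

Per-block formulas:
  For a 1×1 block at λ = 3: exp(t · [3]) = [e^(3t)].
  For a 2×2 Jordan block J_2(2): exp(t · J_2(2)) = e^(2t)·(I + t·N), where N is the 2×2 nilpotent shift.

After assembling e^{tJ} and conjugating by P, we get:

e^{tA} =
  [t*exp(2*t) + exp(2*t), -t*exp(2*t), -4*t*exp(2*t) - 2*exp(3*t) + 2*exp(2*t)]
  [t*exp(2*t), -t*exp(2*t) + exp(2*t), -4*t*exp(2*t) - 6*exp(3*t) + 6*exp(2*t)]
  [0, 0, exp(3*t)]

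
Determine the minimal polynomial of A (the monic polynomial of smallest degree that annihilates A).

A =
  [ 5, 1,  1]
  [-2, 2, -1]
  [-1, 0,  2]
x^3 - 9*x^2 + 27*x - 27

The characteristic polynomial is χ_A(x) = (x - 3)^3, so the eigenvalues are known. The minimal polynomial is
  m_A(x) = Π_λ (x − λ)^{k_λ}
where k_λ is the size of the *largest* Jordan block for λ (equivalently, the smallest k with (A − λI)^k v = 0 for every generalised eigenvector v of λ).

  λ = 3: largest Jordan block has size 3, contributing (x − 3)^3

So m_A(x) = (x - 3)^3 = x^3 - 9*x^2 + 27*x - 27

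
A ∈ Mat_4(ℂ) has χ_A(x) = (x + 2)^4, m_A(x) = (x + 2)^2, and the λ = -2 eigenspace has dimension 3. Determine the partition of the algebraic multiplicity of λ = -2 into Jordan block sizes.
Block sizes for λ = -2: [2, 1, 1]

Step 1 — from the characteristic polynomial, algebraic multiplicity of λ = -2 is 4. From dim ker(A − (-2)·I) = 3, there are exactly 3 Jordan blocks for λ = -2.
Step 2 — from the minimal polynomial, the factor (x + 2)^2 tells us the largest block for λ = -2 has size 2.
Step 3 — with total size 4, 3 blocks, and largest block 2, the block sizes (in nonincreasing order) are [2, 1, 1].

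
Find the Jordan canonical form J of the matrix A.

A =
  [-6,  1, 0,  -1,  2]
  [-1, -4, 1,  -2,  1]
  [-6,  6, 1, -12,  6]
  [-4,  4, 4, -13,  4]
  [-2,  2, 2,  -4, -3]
J_3(-5) ⊕ J_1(-5) ⊕ J_1(-5)

The characteristic polynomial is
  det(x·I − A) = x^5 + 25*x^4 + 250*x^3 + 1250*x^2 + 3125*x + 3125 = (x + 5)^5

Eigenvalues and multiplicities (the geometric multiplicity of λ is n − rank(A − λI), which equals the number of Jordan blocks for λ):
  λ = -5: algebraic multiplicity = 5, geometric multiplicity = 3

Determining the block sizes for each eigenvalue:
  λ = -5: with am = 5 and gm = 3, the partition is not yet determined (e.g. several partitions of 5 into 3 parts exist). Let N = A − (-5)·I. Computing rank(N^1) = 2, rank(N^2) = 1, rank(N^3) = 0; the number of blocks of size ≥ j is rank(N^{j−1}) − rank(N^j), giving [3, 1, 1]. So we have 1 block(s) of size 3, 2 block(s) of size 1 → block sizes [3, 1, 1]

Assembling the blocks gives a Jordan form
J =
  [-5,  1,  0,  0,  0]
  [ 0, -5,  1,  0,  0]
  [ 0,  0, -5,  0,  0]
  [ 0,  0,  0, -5,  0]
  [ 0,  0,  0,  0, -5]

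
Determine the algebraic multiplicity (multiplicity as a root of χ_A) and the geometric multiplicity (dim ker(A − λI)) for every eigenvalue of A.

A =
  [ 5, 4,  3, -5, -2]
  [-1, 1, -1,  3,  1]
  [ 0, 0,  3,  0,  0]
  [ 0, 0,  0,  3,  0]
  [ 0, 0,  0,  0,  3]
λ = 3: alg = 5, geom = 3

Step 1 — factor the characteristic polynomial to read off the algebraic multiplicities:
  χ_A(x) = (x - 3)^5

Step 2 — compute geometric multiplicities via the rank-nullity identity g(λ) = n − rank(A − λI):
  rank(A − (3)·I) = 2, so dim ker(A − (3)·I) = n − 2 = 3

Summary:
  λ = 3: algebraic multiplicity = 5, geometric multiplicity = 3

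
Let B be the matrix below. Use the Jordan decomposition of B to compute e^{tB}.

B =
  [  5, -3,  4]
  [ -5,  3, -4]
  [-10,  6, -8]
e^{tB} =
  [5*t + 1, -3*t, 4*t]
  [-5*t, 3*t + 1, -4*t]
  [-10*t, 6*t, 1 - 8*t]

Strategy: write B = P · J · P⁻¹ where J is a Jordan canonical form, so e^{tB} = P · e^{tJ} · P⁻¹, and e^{tJ} can be computed block-by-block.

B has Jordan form
J =
  [0, 1, 0]
  [0, 0, 0]
  [0, 0, 0]
(up to reordering of blocks).

Per-block formulas:
  For a 1×1 block at λ = 0: exp(t · [0]) = [e^(0t)].
  For a 2×2 Jordan block J_2(0): exp(t · J_2(0)) = e^(0t)·(I + t·N), where N is the 2×2 nilpotent shift.

After assembling e^{tJ} and conjugating by P, we get:

e^{tB} =
  [5*t + 1, -3*t, 4*t]
  [-5*t, 3*t + 1, -4*t]
  [-10*t, 6*t, 1 - 8*t]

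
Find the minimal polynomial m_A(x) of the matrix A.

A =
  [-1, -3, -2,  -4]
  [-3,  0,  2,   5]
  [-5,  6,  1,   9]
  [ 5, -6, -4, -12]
x^3 + 9*x^2 + 27*x + 27

The characteristic polynomial is χ_A(x) = (x + 3)^4, so the eigenvalues are known. The minimal polynomial is
  m_A(x) = Π_λ (x − λ)^{k_λ}
where k_λ is the size of the *largest* Jordan block for λ (equivalently, the smallest k with (A − λI)^k v = 0 for every generalised eigenvector v of λ).

  λ = -3: largest Jordan block has size 3, contributing (x + 3)^3

So m_A(x) = (x + 3)^3 = x^3 + 9*x^2 + 27*x + 27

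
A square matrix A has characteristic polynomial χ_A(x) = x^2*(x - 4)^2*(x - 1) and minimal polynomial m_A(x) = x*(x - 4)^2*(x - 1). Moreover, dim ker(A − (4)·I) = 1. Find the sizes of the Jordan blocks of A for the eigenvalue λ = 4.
Block sizes for λ = 4: [2]

Step 1 — from the characteristic polynomial, algebraic multiplicity of λ = 4 is 2. From dim ker(A − (4)·I) = 1, there are exactly 1 Jordan blocks for λ = 4.
Step 2 — from the minimal polynomial, the factor (x − 4)^2 tells us the largest block for λ = 4 has size 2.
Step 3 — with total size 2, 1 blocks, and largest block 2, the block sizes (in nonincreasing order) are [2].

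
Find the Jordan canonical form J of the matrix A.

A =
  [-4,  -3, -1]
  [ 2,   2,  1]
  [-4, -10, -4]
J_3(-2)

The characteristic polynomial is
  det(x·I − A) = x^3 + 6*x^2 + 12*x + 8 = (x + 2)^3

Eigenvalues and multiplicities (the geometric multiplicity of λ is n − rank(A − λI), which equals the number of Jordan blocks for λ):
  λ = -2: algebraic multiplicity = 3, geometric multiplicity = 1

Determining the block sizes for each eigenvalue:
  λ = -2: one block (gm = 1), so the single block has size am = 3 → block sizes [3]

Assembling the blocks gives a Jordan form
J =
  [-2,  1,  0]
  [ 0, -2,  1]
  [ 0,  0, -2]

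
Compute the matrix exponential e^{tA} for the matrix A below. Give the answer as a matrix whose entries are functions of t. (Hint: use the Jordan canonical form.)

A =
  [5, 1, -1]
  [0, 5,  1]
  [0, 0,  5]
e^{tA} =
  [exp(5*t), t*exp(5*t), t^2*exp(5*t)/2 - t*exp(5*t)]
  [0, exp(5*t), t*exp(5*t)]
  [0, 0, exp(5*t)]

Strategy: write A = P · J · P⁻¹ where J is a Jordan canonical form, so e^{tA} = P · e^{tJ} · P⁻¹, and e^{tJ} can be computed block-by-block.

A has Jordan form
J =
  [5, 1, 0]
  [0, 5, 1]
  [0, 0, 5]
(up to reordering of blocks).

Per-block formulas:
  For a 3×3 Jordan block J_3(5): exp(t · J_3(5)) = e^(5t)·(I + t·N + (t^2/2)·N^2), where N is the 3×3 nilpotent shift.

After assembling e^{tJ} and conjugating by P, we get:

e^{tA} =
  [exp(5*t), t*exp(5*t), t^2*exp(5*t)/2 - t*exp(5*t)]
  [0, exp(5*t), t*exp(5*t)]
  [0, 0, exp(5*t)]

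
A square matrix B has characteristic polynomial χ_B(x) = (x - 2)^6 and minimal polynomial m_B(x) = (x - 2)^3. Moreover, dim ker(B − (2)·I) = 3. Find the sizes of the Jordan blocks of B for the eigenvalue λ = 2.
Block sizes for λ = 2: [3, 2, 1]

Step 1 — from the characteristic polynomial, algebraic multiplicity of λ = 2 is 6. From dim ker(B − (2)·I) = 3, there are exactly 3 Jordan blocks for λ = 2.
Step 2 — from the minimal polynomial, the factor (x − 2)^3 tells us the largest block for λ = 2 has size 3.
Step 3 — with total size 6, 3 blocks, and largest block 3, the block sizes (in nonincreasing order) are [3, 2, 1].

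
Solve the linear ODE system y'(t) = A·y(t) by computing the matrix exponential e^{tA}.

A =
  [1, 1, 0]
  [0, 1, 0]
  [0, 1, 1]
e^{tA} =
  [exp(t), t*exp(t), 0]
  [0, exp(t), 0]
  [0, t*exp(t), exp(t)]

Strategy: write A = P · J · P⁻¹ where J is a Jordan canonical form, so e^{tA} = P · e^{tJ} · P⁻¹, and e^{tJ} can be computed block-by-block.

A has Jordan form
J =
  [1, 1, 0]
  [0, 1, 0]
  [0, 0, 1]
(up to reordering of blocks).

Per-block formulas:
  For a 1×1 block at λ = 1: exp(t · [1]) = [e^(1t)].
  For a 2×2 Jordan block J_2(1): exp(t · J_2(1)) = e^(1t)·(I + t·N), where N is the 2×2 nilpotent shift.

After assembling e^{tJ} and conjugating by P, we get:

e^{tA} =
  [exp(t), t*exp(t), 0]
  [0, exp(t), 0]
  [0, t*exp(t), exp(t)]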